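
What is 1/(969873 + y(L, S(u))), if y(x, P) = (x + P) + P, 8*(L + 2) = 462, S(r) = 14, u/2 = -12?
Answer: 4/3879827 ≈ 1.0310e-6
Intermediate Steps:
u = -24 (u = 2*(-12) = -24)
L = 223/4 (L = -2 + (⅛)*462 = -2 + 231/4 = 223/4 ≈ 55.750)
y(x, P) = x + 2*P (y(x, P) = (P + x) + P = x + 2*P)
1/(969873 + y(L, S(u))) = 1/(969873 + (223/4 + 2*14)) = 1/(969873 + (223/4 + 28)) = 1/(969873 + 335/4) = 1/(3879827/4) = 4/3879827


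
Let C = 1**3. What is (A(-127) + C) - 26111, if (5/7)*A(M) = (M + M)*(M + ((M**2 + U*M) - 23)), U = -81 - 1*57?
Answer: -11940488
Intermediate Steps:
U = -138 (U = -81 - 57 = -138)
A(M) = 14*M*(-23 + M**2 - 137*M)/5 (A(M) = 7*((M + M)*(M + ((M**2 - 138*M) - 23)))/5 = 7*((2*M)*(M + (-23 + M**2 - 138*M)))/5 = 7*((2*M)*(-23 + M**2 - 137*M))/5 = 7*(2*M*(-23 + M**2 - 137*M))/5 = 14*M*(-23 + M**2 - 137*M)/5)
C = 1
(A(-127) + C) - 26111 = ((14/5)*(-127)*(-23 + (-127)**2 - 137*(-127)) + 1) - 26111 = ((14/5)*(-127)*(-23 + 16129 + 17399) + 1) - 26111 = ((14/5)*(-127)*33505 + 1) - 26111 = (-11914378 + 1) - 26111 = -11914377 - 26111 = -11940488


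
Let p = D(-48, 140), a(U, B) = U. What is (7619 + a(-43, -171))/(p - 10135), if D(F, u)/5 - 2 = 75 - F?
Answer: -3788/4755 ≈ -0.79663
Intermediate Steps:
D(F, u) = 385 - 5*F (D(F, u) = 10 + 5*(75 - F) = 10 + (375 - 5*F) = 385 - 5*F)
p = 625 (p = 385 - 5*(-48) = 385 + 240 = 625)
(7619 + a(-43, -171))/(p - 10135) = (7619 - 43)/(625 - 10135) = 7576/(-9510) = 7576*(-1/9510) = -3788/4755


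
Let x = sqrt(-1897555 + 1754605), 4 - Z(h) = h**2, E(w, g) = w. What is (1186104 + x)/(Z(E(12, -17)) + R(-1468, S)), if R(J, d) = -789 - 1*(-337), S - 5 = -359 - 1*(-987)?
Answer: -148263/74 - 5*I*sqrt(5718)/592 ≈ -2003.6 - 0.63866*I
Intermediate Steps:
S = 633 (S = 5 + (-359 - 1*(-987)) = 5 + (-359 + 987) = 5 + 628 = 633)
R(J, d) = -452 (R(J, d) = -789 + 337 = -452)
Z(h) = 4 - h**2
x = 5*I*sqrt(5718) (x = sqrt(-142950) = 5*I*sqrt(5718) ≈ 378.09*I)
(1186104 + x)/(Z(E(12, -17)) + R(-1468, S)) = (1186104 + 5*I*sqrt(5718))/((4 - 1*12**2) - 452) = (1186104 + 5*I*sqrt(5718))/((4 - 1*144) - 452) = (1186104 + 5*I*sqrt(5718))/((4 - 144) - 452) = (1186104 + 5*I*sqrt(5718))/(-140 - 452) = (1186104 + 5*I*sqrt(5718))/(-592) = (1186104 + 5*I*sqrt(5718))*(-1/592) = -148263/74 - 5*I*sqrt(5718)/592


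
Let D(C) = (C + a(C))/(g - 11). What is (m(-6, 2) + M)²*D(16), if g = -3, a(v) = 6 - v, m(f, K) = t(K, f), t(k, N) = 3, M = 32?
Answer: -525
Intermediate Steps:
m(f, K) = 3
D(C) = -3/7 (D(C) = (C + (6 - C))/(-3 - 11) = 6/(-14) = 6*(-1/14) = -3/7)
(m(-6, 2) + M)²*D(16) = (3 + 32)²*(-3/7) = 35²*(-3/7) = 1225*(-3/7) = -525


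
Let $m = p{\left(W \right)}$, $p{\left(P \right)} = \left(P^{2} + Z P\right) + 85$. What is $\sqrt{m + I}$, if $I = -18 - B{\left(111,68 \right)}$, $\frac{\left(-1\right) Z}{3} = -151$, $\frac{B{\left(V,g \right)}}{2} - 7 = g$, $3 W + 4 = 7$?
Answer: $\sqrt{371} \approx 19.261$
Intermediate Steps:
$W = 1$ ($W = - \frac{4}{3} + \frac{1}{3} \cdot 7 = - \frac{4}{3} + \frac{7}{3} = 1$)
$B{\left(V,g \right)} = 14 + 2 g$
$Z = 453$ ($Z = \left(-3\right) \left(-151\right) = 453$)
$I = -168$ ($I = -18 - \left(14 + 2 \cdot 68\right) = -18 - \left(14 + 136\right) = -18 - 150 = -168$)
$p{\left(P \right)} = 85 + P^{2} + 453 P$ ($p{\left(P \right)} = \left(P^{2} + 453 P\right) + 85 = 85 + P^{2} + 453 P$)
$m = 539$ ($m = 85 + 1^{2} + 453 \cdot 1 = 85 + 1 + 453 = 539$)
$\sqrt{m + I} = \sqrt{539 - 168} = \sqrt{371}$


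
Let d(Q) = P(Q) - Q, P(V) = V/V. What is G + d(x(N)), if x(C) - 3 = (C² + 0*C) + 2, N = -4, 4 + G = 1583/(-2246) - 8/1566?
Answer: -43455305/1758618 ≈ -24.710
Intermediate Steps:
G = -8282945/1758618 (G = -4 + (1583/(-2246) - 8/1566) = -4 + (1583*(-1/2246) - 8*1/1566) = -4 + (-1583/2246 - 4/783) = -4 - 1248473/1758618 = -8282945/1758618 ≈ -4.7099)
x(C) = 5 + C² (x(C) = 3 + ((C² + 0*C) + 2) = 3 + ((C² + 0) + 2) = 3 + (C² + 2) = 3 + (2 + C²) = 5 + C²)
P(V) = 1
d(Q) = 1 - Q
G + d(x(N)) = -8282945/1758618 + (1 - (5 + (-4)²)) = -8282945/1758618 + (1 - (5 + 16)) = -8282945/1758618 + (1 - 1*21) = -8282945/1758618 + (1 - 21) = -8282945/1758618 - 20 = -43455305/1758618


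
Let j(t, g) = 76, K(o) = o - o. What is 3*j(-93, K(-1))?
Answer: 228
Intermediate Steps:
K(o) = 0
3*j(-93, K(-1)) = 3*76 = 228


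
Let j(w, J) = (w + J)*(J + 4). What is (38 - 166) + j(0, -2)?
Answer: -132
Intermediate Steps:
j(w, J) = (4 + J)*(J + w) (j(w, J) = (J + w)*(4 + J) = (4 + J)*(J + w))
(38 - 166) + j(0, -2) = (38 - 166) + ((-2)² + 4*(-2) + 4*0 - 2*0) = -128 + (4 - 8 + 0 + 0) = -128 - 4 = -132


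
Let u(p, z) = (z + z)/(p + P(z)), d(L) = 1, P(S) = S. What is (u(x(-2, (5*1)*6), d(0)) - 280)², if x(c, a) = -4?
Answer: 708964/9 ≈ 78774.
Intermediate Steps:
u(p, z) = 2*z/(p + z) (u(p, z) = (z + z)/(p + z) = (2*z)/(p + z) = 2*z/(p + z))
(u(x(-2, (5*1)*6), d(0)) - 280)² = (2*1/(-4 + 1) - 280)² = (2*1/(-3) - 280)² = (2*1*(-⅓) - 280)² = (-⅔ - 280)² = (-842/3)² = 708964/9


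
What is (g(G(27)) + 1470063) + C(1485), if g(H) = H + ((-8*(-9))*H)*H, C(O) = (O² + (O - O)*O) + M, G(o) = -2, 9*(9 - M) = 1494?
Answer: 3675417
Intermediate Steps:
M = -157 (M = 9 - ⅑*1494 = 9 - 166 = -157)
C(O) = -157 + O² (C(O) = (O² + (O - O)*O) - 157 = (O² + 0*O) - 157 = (O² + 0) - 157 = O² - 157 = -157 + O²)
g(H) = H + 72*H² (g(H) = H + (72*H)*H = H + 72*H²)
(g(G(27)) + 1470063) + C(1485) = (-2*(1 + 72*(-2)) + 1470063) + (-157 + 1485²) = (-2*(1 - 144) + 1470063) + (-157 + 2205225) = (-2*(-143) + 1470063) + 2205068 = (286 + 1470063) + 2205068 = 1470349 + 2205068 = 3675417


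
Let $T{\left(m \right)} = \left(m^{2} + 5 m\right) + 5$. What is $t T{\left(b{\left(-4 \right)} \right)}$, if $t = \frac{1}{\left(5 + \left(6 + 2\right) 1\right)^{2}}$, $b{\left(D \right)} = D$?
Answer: $\frac{1}{169} \approx 0.0059172$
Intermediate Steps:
$T{\left(m \right)} = 5 + m^{2} + 5 m$
$t = \frac{1}{169}$ ($t = \frac{1}{\left(5 + 8 \cdot 1\right)^{2}} = \frac{1}{\left(5 + 8\right)^{2}} = \frac{1}{13^{2}} = \frac{1}{169} \approx 0.0059172$)
$t T{\left(b{\left(-4 \right)} \right)} = \frac{5 + \left(-4\right)^{2} + 5 \left(-4\right)}{169} = \frac{5 + 16 - 20}{169} = \frac{1}{169} \cdot 1 = \frac{1}{169}$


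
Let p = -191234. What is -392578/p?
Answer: 196289/95617 ≈ 2.0529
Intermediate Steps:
-392578/p = -392578/(-191234) = -392578*(-1/191234) = 196289/95617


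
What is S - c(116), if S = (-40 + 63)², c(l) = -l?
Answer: 645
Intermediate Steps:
S = 529 (S = 23² = 529)
S - c(116) = 529 - (-1)*116 = 529 - 1*(-116) = 529 + 116 = 645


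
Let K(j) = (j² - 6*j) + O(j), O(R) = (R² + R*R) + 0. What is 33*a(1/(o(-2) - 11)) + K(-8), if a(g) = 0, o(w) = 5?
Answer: 240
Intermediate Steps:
O(R) = 2*R² (O(R) = (R² + R²) + 0 = 2*R² + 0 = 2*R²)
K(j) = -6*j + 3*j² (K(j) = (j² - 6*j) + 2*j² = -6*j + 3*j²)
33*a(1/(o(-2) - 11)) + K(-8) = 33*0 + 3*(-8)*(-2 - 8) = 0 + 3*(-8)*(-10) = 0 + 240 = 240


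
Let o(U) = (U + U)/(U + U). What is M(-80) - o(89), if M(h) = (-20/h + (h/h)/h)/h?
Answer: -6419/6400 ≈ -1.0030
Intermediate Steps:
o(U) = 1 (o(U) = (2*U)/((2*U)) = (2*U)*(1/(2*U)) = 1)
M(h) = -19/h² (M(h) = (-20/h + 1/h)/h = (-19/h)/h = -19/h²)
M(-80) - o(89) = -19/(-80)² - 1*1 = -19*1/6400 - 1 = -19/6400 - 1 = -6419/6400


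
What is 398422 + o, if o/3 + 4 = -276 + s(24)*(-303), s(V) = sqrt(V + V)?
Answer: 397582 - 3636*sqrt(3) ≈ 3.9128e+5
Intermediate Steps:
s(V) = sqrt(2)*sqrt(V) (s(V) = sqrt(2*V) = sqrt(2)*sqrt(V))
o = -840 - 3636*sqrt(3) (o = -12 + 3*(-276 + (sqrt(2)*sqrt(24))*(-303)) = -12 + 3*(-276 + (sqrt(2)*(2*sqrt(6)))*(-303)) = -12 + 3*(-276 + (4*sqrt(3))*(-303)) = -12 + 3*(-276 - 1212*sqrt(3)) = -12 + (-828 - 3636*sqrt(3)) = -840 - 3636*sqrt(3) ≈ -7137.7)
398422 + o = 398422 + (-840 - 3636*sqrt(3)) = 397582 - 3636*sqrt(3)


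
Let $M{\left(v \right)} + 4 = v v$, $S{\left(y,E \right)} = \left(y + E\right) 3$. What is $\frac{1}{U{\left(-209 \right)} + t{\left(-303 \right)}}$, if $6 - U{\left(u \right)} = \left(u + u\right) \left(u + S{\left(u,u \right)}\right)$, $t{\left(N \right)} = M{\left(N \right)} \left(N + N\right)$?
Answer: $- \frac{1}{56245358} \approx -1.7779 \cdot 10^{-8}$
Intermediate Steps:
$S{\left(y,E \right)} = 3 E + 3 y$ ($S{\left(y,E \right)} = \left(E + y\right) 3 = 3 E + 3 y$)
$M{\left(v \right)} = -4 + v^{2}$ ($M{\left(v \right)} = -4 + v v = -4 + v^{2}$)
$t{\left(N \right)} = 2 N \left(-4 + N^{2}\right)$ ($t{\left(N \right)} = \left(-4 + N^{2}\right) \left(N + N\right) = \left(-4 + N^{2}\right) 2 N = 2 N \left(-4 + N^{2}\right)$)
$U{\left(u \right)} = 6 - 14 u^{2}$ ($U{\left(u \right)} = 6 - \left(u + u\right) \left(u + \left(3 u + 3 u\right)\right) = 6 - 2 u \left(u + 6 u\right) = 6 - 2 u 7 u = 6 - 14 u^{2}$)
$\frac{1}{U{\left(-209 \right)} + t{\left(-303 \right)}} = \frac{1}{\left(6 - 14 \left(-209\right)^{2}\right) + 2 \left(-303\right) \left(-4 + \left(-303\right)^{2}\right)} = \frac{1}{\left(6 - 611534\right) + 2 \left(-303\right) \left(-4 + 91809\right)} = \frac{1}{\left(6 - 611534\right) + 2 \left(-303\right) 91805} = \frac{1}{-611528 - 55633830} = \frac{1}{-56245358} = - \frac{1}{56245358}$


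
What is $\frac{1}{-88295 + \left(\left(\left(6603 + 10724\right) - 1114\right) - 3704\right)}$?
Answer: $- \frac{1}{75786} \approx -1.3195 \cdot 10^{-5}$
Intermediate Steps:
$\frac{1}{-88295 + \left(\left(\left(6603 + 10724\right) - 1114\right) - 3704\right)} = \frac{1}{-88295 + \left(\left(17327 - 1114\right) - 3704\right)} = \frac{1}{-88295 + \left(16213 - 3704\right)} = \frac{1}{-88295 + 12509} = \frac{1}{-75786} = - \frac{1}{75786}$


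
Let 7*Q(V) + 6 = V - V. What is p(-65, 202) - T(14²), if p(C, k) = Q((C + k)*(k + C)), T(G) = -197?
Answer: 1373/7 ≈ 196.14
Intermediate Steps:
Q(V) = -6/7 (Q(V) = -6/7 + (V - V)/7 = -6/7 + (⅐)*0 = -6/7 + 0 = -6/7)
p(C, k) = -6/7
p(-65, 202) - T(14²) = -6/7 - 1*(-197) = -6/7 + 197 = 1373/7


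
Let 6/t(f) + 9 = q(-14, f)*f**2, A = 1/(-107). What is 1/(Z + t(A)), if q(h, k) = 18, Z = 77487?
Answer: 34341/2660958169 ≈ 1.2905e-5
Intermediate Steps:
A = -1/107 ≈ -0.0093458
t(f) = 6/(-9 + 18*f**2)
1/(Z + t(A)) = 1/(77487 + 2/(3*(-1 + 2*(-1/107)**2))) = 1/(77487 + 2/(3*(-1 + 2*(1/11449)))) = 1/(77487 + 2/(3*(-1 + 2/11449))) = 1/(77487 + 2/(3*(-11447/11449))) = 1/(77487 + (2/3)*(-11449/11447)) = 1/(77487 - 22898/34341) = 1/(2660958169/34341) = 34341/2660958169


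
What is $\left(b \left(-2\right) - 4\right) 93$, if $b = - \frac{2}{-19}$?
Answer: $- \frac{7440}{19} \approx -391.58$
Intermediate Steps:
$b = \frac{2}{19}$ ($b = \left(-2\right) \left(- \frac{1}{19}\right) = \frac{2}{19} \approx 0.10526$)
$\left(b \left(-2\right) - 4\right) 93 = \left(\frac{2}{19} \left(-2\right) - 4\right) 93 = \left(- \frac{4}{19} - 4\right) 93 = \left(- \frac{80}{19}\right) 93 = - \frac{7440}{19}$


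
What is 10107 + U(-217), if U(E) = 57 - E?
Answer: 10381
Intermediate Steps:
10107 + U(-217) = 10107 + (57 - 1*(-217)) = 10107 + (57 + 217) = 10107 + 274 = 10381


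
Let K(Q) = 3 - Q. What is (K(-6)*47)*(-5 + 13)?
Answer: 3384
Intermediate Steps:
(K(-6)*47)*(-5 + 13) = ((3 - 1*(-6))*47)*(-5 + 13) = ((3 + 6)*47)*8 = (9*47)*8 = 423*8 = 3384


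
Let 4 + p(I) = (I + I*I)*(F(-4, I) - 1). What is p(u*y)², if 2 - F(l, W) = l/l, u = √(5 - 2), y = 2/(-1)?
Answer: 16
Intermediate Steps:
y = -2 (y = 2*(-1) = -2)
u = √3 ≈ 1.7320
F(l, W) = 1 (F(l, W) = 2 - l/l = 2 - 1*1 = 2 - 1 = 1)
p(I) = -4 (p(I) = -4 + (I + I*I)*(1 - 1) = -4 + (I + I²)*0 = -4 + 0 = -4)
p(u*y)² = (-4)² = 16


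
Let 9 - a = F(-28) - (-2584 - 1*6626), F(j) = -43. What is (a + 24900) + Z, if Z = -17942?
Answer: -2200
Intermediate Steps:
a = -9158 (a = 9 - (-43 - (-2584 - 1*6626)) = 9 - (-43 - (-2584 - 6626)) = 9 - (-43 - 1*(-9210)) = 9 - (-43 + 9210) = 9 - 1*9167 = 9 - 9167 = -9158)
(a + 24900) + Z = (-9158 + 24900) - 17942 = 15742 - 17942 = -2200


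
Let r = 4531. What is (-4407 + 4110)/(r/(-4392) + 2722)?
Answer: -1304424/11950493 ≈ -0.10915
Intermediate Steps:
(-4407 + 4110)/(r/(-4392) + 2722) = (-4407 + 4110)/(4531/(-4392) + 2722) = -297/(4531*(-1/4392) + 2722) = -297/(-4531/4392 + 2722) = -297/11950493/4392 = -297*4392/11950493 = -1304424/11950493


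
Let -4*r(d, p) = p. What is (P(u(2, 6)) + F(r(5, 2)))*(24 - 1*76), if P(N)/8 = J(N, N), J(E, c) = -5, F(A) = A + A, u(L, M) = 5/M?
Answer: 2132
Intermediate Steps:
r(d, p) = -p/4
F(A) = 2*A
P(N) = -40 (P(N) = 8*(-5) = -40)
(P(u(2, 6)) + F(r(5, 2)))*(24 - 1*76) = (-40 + 2*(-¼*2))*(24 - 1*76) = (-40 + 2*(-½))*(24 - 76) = (-40 - 1)*(-52) = -41*(-52) = 2132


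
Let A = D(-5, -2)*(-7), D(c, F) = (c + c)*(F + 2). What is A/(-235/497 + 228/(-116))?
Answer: 0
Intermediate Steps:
D(c, F) = 2*c*(2 + F) (D(c, F) = (2*c)*(2 + F) = 2*c*(2 + F))
A = 0 (A = (2*(-5)*(2 - 2))*(-7) = (2*(-5)*0)*(-7) = 0*(-7) = 0)
A/(-235/497 + 228/(-116)) = 0/(-235/497 + 228/(-116)) = 0/(-235*1/497 + 228*(-1/116)) = 0/(-235/497 - 57/29) = 0/(-35144/14413) = 0*(-14413/35144) = 0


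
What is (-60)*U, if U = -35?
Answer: 2100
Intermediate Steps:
(-60)*U = -60*(-35) = 2100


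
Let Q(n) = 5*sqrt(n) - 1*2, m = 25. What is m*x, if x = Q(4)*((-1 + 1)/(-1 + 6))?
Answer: 0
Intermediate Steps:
Q(n) = -2 + 5*sqrt(n) (Q(n) = 5*sqrt(n) - 2 = -2 + 5*sqrt(n))
x = 0 (x = (-2 + 5*sqrt(4))*((-1 + 1)/(-1 + 6)) = (-2 + 5*2)*(0/5) = (-2 + 10)*(0*(1/5)) = 8*0 = 0)
m*x = 25*0 = 0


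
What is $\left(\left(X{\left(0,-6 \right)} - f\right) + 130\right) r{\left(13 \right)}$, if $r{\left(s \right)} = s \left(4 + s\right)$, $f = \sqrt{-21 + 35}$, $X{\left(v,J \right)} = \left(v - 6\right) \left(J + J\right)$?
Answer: $44642 - 221 \sqrt{14} \approx 43815.0$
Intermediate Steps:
$X{\left(v,J \right)} = 2 J \left(-6 + v\right)$ ($X{\left(v,J \right)} = \left(-6 + v\right) 2 J = 2 J \left(-6 + v\right)$)
$f = \sqrt{14} \approx 3.7417$
$\left(\left(X{\left(0,-6 \right)} - f\right) + 130\right) r{\left(13 \right)} = \left(\left(2 \left(-6\right) \left(-6 + 0\right) - \sqrt{14}\right) + 130\right) 13 \left(4 + 13\right) = \left(\left(2 \left(-6\right) \left(-6\right) - \sqrt{14}\right) + 130\right) 13 \cdot 17 = \left(\left(72 - \sqrt{14}\right) + 130\right) 221 = \left(202 - \sqrt{14}\right) 221 = 44642 - 221 \sqrt{14}$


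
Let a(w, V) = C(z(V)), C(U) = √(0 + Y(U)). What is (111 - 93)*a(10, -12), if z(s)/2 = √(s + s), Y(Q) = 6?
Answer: 18*√6 ≈ 44.091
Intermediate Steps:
z(s) = 2*√2*√s (z(s) = 2*√(s + s) = 2*√(2*s) = 2*(√2*√s) = 2*√2*√s)
C(U) = √6 (C(U) = √(0 + 6) = √6)
a(w, V) = √6
(111 - 93)*a(10, -12) = (111 - 93)*√6 = 18*√6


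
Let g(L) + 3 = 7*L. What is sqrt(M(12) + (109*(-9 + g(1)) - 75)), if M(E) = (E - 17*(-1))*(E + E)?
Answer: 2*sqrt(19) ≈ 8.7178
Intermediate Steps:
g(L) = -3 + 7*L
M(E) = 2*E*(17 + E) (M(E) = (E + 17)*(2*E) = (17 + E)*(2*E) = 2*E*(17 + E))
sqrt(M(12) + (109*(-9 + g(1)) - 75)) = sqrt(2*12*(17 + 12) + (109*(-9 + (-3 + 7*1)) - 75)) = sqrt(2*12*29 + (109*(-9 + (-3 + 7)) - 75)) = sqrt(696 + (109*(-9 + 4) - 75)) = sqrt(696 + (109*(-5) - 75)) = sqrt(696 + (-545 - 75)) = sqrt(696 - 620) = sqrt(76) = 2*sqrt(19)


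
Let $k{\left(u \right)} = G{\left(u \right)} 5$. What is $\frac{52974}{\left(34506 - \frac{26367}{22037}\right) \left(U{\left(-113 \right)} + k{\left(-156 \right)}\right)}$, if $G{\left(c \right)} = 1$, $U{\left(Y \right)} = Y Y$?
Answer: $\frac{64854891}{539618011265} \approx 0.00012019$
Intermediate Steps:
$U{\left(Y \right)} = Y^{2}$
$k{\left(u \right)} = 5$ ($k{\left(u \right)} = 1 \cdot 5 = 5$)
$\frac{52974}{\left(34506 - \frac{26367}{22037}\right) \left(U{\left(-113 \right)} + k{\left(-156 \right)}\right)} = \frac{52974}{\left(34506 - \frac{26367}{22037}\right) \left(\left(-113\right)^{2} + 5\right)} = \frac{52974}{\left(34506 - \frac{26367}{22037}\right) \left(12769 + 5\right)} = \frac{52974}{\left(34506 - \frac{26367}{22037}\right) 12774} = \frac{52974}{\frac{760382355}{22037} \cdot 12774} = \frac{52974}{\frac{9713124202770}{22037}} = 52974 \cdot \frac{22037}{9713124202770} = \frac{64854891}{539618011265}$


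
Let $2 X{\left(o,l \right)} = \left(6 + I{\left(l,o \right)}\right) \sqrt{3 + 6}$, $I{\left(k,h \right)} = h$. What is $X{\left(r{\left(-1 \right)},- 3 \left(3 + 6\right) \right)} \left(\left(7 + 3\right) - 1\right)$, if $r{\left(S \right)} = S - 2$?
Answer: $\frac{81}{2} \approx 40.5$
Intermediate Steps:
$r{\left(S \right)} = -2 + S$
$X{\left(o,l \right)} = 9 + \frac{3 o}{2}$ ($X{\left(o,l \right)} = \frac{\left(6 + o\right) \sqrt{3 + 6}}{2} = \frac{\left(6 + o\right) \sqrt{9}}{2} = \frac{\left(6 + o\right) 3}{2} = \frac{18 + 3 o}{2} = 9 + \frac{3 o}{2}$)
$X{\left(r{\left(-1 \right)},- 3 \left(3 + 6\right) \right)} \left(\left(7 + 3\right) - 1\right) = \left(9 + \frac{3 \left(-2 - 1\right)}{2}\right) \left(\left(7 + 3\right) - 1\right) = \left(9 + \frac{3}{2} \left(-3\right)\right) \left(10 - 1\right) = \left(9 - \frac{9}{2}\right) 9 = \frac{9}{2} \cdot 9 = \frac{81}{2}$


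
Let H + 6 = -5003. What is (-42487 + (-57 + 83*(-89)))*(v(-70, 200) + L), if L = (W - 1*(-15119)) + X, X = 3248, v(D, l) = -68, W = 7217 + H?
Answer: -1023935017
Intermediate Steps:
H = -5009 (H = -6 - 5003 = -5009)
W = 2208 (W = 7217 - 5009 = 2208)
L = 20575 (L = (2208 - 1*(-15119)) + 3248 = (2208 + 15119) + 3248 = 17327 + 3248 = 20575)
(-42487 + (-57 + 83*(-89)))*(v(-70, 200) + L) = (-42487 + (-57 + 83*(-89)))*(-68 + 20575) = (-42487 + (-57 - 7387))*20507 = (-42487 - 7444)*20507 = -49931*20507 = -1023935017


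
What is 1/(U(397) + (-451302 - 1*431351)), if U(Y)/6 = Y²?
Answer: 1/63001 ≈ 1.5873e-5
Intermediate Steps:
U(Y) = 6*Y²
1/(U(397) + (-451302 - 1*431351)) = 1/(6*397² + (-451302 - 1*431351)) = 1/(6*157609 + (-451302 - 431351)) = 1/(945654 - 882653) = 1/63001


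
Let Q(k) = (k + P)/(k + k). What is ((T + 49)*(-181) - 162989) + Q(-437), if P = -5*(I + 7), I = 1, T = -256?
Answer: -109705751/874 ≈ -1.2552e+5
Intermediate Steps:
P = -40 (P = -5*(1 + 7) = -5*8 = -40)
Q(k) = (-40 + k)/(2*k) (Q(k) = (k - 40)/(k + k) = (-40 + k)/((2*k)) = (-40 + k)*(1/(2*k)) = (-40 + k)/(2*k))
((T + 49)*(-181) - 162989) + Q(-437) = ((-256 + 49)*(-181) - 162989) + (½)*(-40 - 437)/(-437) = (-207*(-181) - 162989) + (½)*(-1/437)*(-477) = (37467 - 162989) + 477/874 = -125522 + 477/874 = -109705751/874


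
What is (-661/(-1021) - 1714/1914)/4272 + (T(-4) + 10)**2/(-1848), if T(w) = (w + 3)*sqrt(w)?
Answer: -379893179/7304777172 + 5*I/231 ≈ -0.052006 + 0.021645*I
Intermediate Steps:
T(w) = sqrt(w)*(3 + w) (T(w) = (3 + w)*sqrt(w) = sqrt(w)*(3 + w))
(-661/(-1021) - 1714/1914)/4272 + (T(-4) + 10)**2/(-1848) = (-661/(-1021) - 1714/1914)/4272 + (sqrt(-4)*(3 - 4) + 10)**2/(-1848) = (-661*(-1/1021) - 1714*1/1914)*(1/4272) + ((2*I)*(-1) + 10)**2*(-1/1848) = (661/1021 - 857/957)*(1/4272) + (-2*I + 10)**2*(-1/1848) = -242420/977097*1/4272 + (10 - 2*I)**2*(-1/1848) = -60605/1043539596 - (10 - 2*I)**2/1848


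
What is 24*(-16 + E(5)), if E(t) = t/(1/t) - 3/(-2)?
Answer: 252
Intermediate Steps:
E(t) = 3/2 + t² (E(t) = t*t - 3*(-½) = t² + 3/2 = 3/2 + t²)
24*(-16 + E(5)) = 24*(-16 + (3/2 + 5²)) = 24*(-16 + (3/2 + 25)) = 24*(-16 + 53/2) = 24*(21/2) = 252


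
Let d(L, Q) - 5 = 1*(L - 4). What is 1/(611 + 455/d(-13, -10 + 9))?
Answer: 12/6877 ≈ 0.0017449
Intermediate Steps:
d(L, Q) = 1 + L (d(L, Q) = 5 + 1*(L - 4) = 5 + 1*(-4 + L) = 5 + (-4 + L) = 1 + L)
1/(611 + 455/d(-13, -10 + 9)) = 1/(611 + 455/(1 - 13)) = 1/(611 + 455/(-12)) = 1/(611 + 455*(-1/12)) = 1/(611 - 455/12) = 1/(6877/12) = 12/6877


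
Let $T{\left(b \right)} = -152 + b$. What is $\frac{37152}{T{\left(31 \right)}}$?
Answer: $- \frac{37152}{121} \approx -307.04$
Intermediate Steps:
$\frac{37152}{T{\left(31 \right)}} = \frac{37152}{-152 + 31} = \frac{37152}{-121} = 37152 \left(- \frac{1}{121}\right) = - \frac{37152}{121}$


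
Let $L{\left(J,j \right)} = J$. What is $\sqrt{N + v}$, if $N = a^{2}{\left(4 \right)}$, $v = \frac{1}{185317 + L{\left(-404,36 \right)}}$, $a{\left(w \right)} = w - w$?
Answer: $\frac{\sqrt{184913}}{184913} \approx 0.0023255$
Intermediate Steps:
$a{\left(w \right)} = 0$
$v = \frac{1}{184913}$ ($v = \frac{1}{185317 - 404} = \frac{1}{184913} \approx 5.408 \cdot 10^{-6}$)
$N = 0$ ($N = 0^{2} = 0$)
$\sqrt{N + v} = \sqrt{0 + \frac{1}{184913}} = \sqrt{\frac{1}{184913}} = \frac{\sqrt{184913}}{184913}$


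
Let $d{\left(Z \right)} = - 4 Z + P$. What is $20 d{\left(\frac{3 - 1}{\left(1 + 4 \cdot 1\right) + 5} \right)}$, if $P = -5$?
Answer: $-116$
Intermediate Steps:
$d{\left(Z \right)} = -5 - 4 Z$ ($d{\left(Z \right)} = - 4 Z - 5 = -5 - 4 Z$)
$20 d{\left(\frac{3 - 1}{\left(1 + 4 \cdot 1\right) + 5} \right)} = 20 \left(-5 - 4 \frac{3 - 1}{\left(1 + 4 \cdot 1\right) + 5}\right) = 20 \left(-5 - 4 \frac{2}{\left(1 + 4\right) + 5}\right) = 20 \left(-5 - 4 \frac{2}{5 + 5}\right) = 20 \left(-5 - 4 \cdot \frac{2}{10}\right) = 20 \left(-5 - 4 \cdot 2 \cdot \frac{1}{10}\right) = 20 \left(-5 - \frac{4}{5}\right) = 20 \left(- \frac{29}{5}\right) = -116$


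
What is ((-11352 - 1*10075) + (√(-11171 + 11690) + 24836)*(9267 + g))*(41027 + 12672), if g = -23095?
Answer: -18443116745865 - 742549772*√519 ≈ -1.8460e+13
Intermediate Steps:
((-11352 - 1*10075) + (√(-11171 + 11690) + 24836)*(9267 + g))*(41027 + 12672) = ((-11352 - 1*10075) + (√(-11171 + 11690) + 24836)*(9267 - 23095))*(41027 + 12672) = ((-11352 - 10075) + (√519 + 24836)*(-13828))*53699 = (-21427 + (24836 + √519)*(-13828))*53699 = (-21427 + (-343432208 - 13828*√519))*53699 = (-343453635 - 13828*√519)*53699 = -18443116745865 - 742549772*√519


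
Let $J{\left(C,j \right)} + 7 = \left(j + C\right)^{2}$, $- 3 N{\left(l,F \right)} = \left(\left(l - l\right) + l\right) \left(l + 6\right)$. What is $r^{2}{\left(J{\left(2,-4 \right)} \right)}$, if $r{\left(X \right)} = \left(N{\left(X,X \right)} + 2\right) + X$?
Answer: $4$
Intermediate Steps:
$N{\left(l,F \right)} = - \frac{l \left(6 + l\right)}{3}$ ($N{\left(l,F \right)} = - \frac{\left(\left(l - l\right) + l\right) \left(l + 6\right)}{3} = - \frac{\left(0 + l\right) \left(6 + l\right)}{3} = - \frac{l \left(6 + l\right)}{3}$)
$J{\left(C,j \right)} = -7 + \left(C + j\right)^{2}$ ($J{\left(C,j \right)} = -7 + \left(j + C\right)^{2} = -7 + \left(C + j\right)^{2}$)
$r{\left(X \right)} = 2 + X - \frac{X \left(6 + X\right)}{3}$ ($r{\left(X \right)} = \left(- \frac{X \left(6 + X\right)}{3} + 2\right) + X = \left(2 - \frac{X \left(6 + X\right)}{3}\right) + X = 2 + X - \frac{X \left(6 + X\right)}{3}$)
$r^{2}{\left(J{\left(2,-4 \right)} \right)} = \left(2 - \left(-7 + \left(2 - 4\right)^{2}\right) - \frac{\left(-7 + \left(2 - 4\right)^{2}\right)^{2}}{3}\right)^{2} = \left(2 - \left(-7 + \left(-2\right)^{2}\right) - \frac{\left(-7 + \left(-2\right)^{2}\right)^{2}}{3}\right)^{2} = \left(2 - \left(-7 + 4\right) - \frac{\left(-7 + 4\right)^{2}}{3}\right)^{2} = \left(2 - -3 - \frac{\left(-3\right)^{2}}{3}\right)^{2} = \left(2 + 3 - 3\right)^{2} = 2^{2} = 4$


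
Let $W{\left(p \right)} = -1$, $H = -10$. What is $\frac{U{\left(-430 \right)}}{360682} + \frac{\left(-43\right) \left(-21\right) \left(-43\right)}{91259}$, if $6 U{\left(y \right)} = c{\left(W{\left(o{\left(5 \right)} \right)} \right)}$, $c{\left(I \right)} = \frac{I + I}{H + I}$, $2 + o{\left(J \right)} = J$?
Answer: $- \frac{66023187745}{155172970722} \approx -0.42548$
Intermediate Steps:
$o{\left(J \right)} = -2 + J$
$c{\left(I \right)} = \frac{2 I}{-10 + I}$ ($c{\left(I \right)} = \frac{I + I}{-10 + I} = \frac{2 I}{-10 + I}$)
$U{\left(y \right)} = \frac{1}{33}$ ($U{\left(y \right)} = \frac{2 \left(-1\right) \frac{1}{-10 - 1}}{6} = \frac{2 \left(-1\right) \frac{1}{-11}}{6} = \frac{2 \left(-1\right) \left(- \frac{1}{11}\right)}{6} = \frac{1}{6} \cdot \frac{2}{11} = \frac{1}{33}$)
$\frac{U{\left(-430 \right)}}{360682} + \frac{\left(-43\right) \left(-21\right) \left(-43\right)}{91259} = \frac{1}{33 \cdot 360682} + \frac{\left(-43\right) \left(-21\right) \left(-43\right)}{91259} = \frac{1}{33} \cdot \frac{1}{360682} + 903 \left(-43\right) \frac{1}{91259} = \frac{1}{11902506} - \frac{5547}{13037} = - \frac{66023187745}{155172970722}$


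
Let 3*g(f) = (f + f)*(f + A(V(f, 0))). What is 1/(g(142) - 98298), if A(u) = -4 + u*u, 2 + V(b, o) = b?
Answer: 3/5310698 ≈ 5.6490e-7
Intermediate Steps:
V(b, o) = -2 + b
A(u) = -4 + u**2
g(f) = 2*f*(-4 + f + (-2 + f)**2)/3 (g(f) = ((f + f)*(f + (-4 + (-2 + f)**2)))/3 = ((2*f)*(-4 + f + (-2 + f)**2))/3 = (2*f*(-4 + f + (-2 + f)**2))/3 = 2*f*(-4 + f + (-2 + f)**2)/3)
1/(g(142) - 98298) = 1/((2/3)*142**2*(-3 + 142) - 98298) = 1/((2/3)*20164*139 - 98298) = 1/(5605592/3 - 98298) = 1/(5310698/3) = 3/5310698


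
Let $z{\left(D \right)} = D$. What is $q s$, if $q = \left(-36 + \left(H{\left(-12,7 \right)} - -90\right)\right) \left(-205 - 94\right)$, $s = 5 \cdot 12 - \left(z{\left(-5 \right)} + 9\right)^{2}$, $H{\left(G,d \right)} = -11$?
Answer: $-565708$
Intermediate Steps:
$s = 44$ ($s = 5 \cdot 12 - \left(-5 + 9\right)^{2} = 60 - 4^{2} = 60 - 16 = 44$)
$q = -12857$ ($q = \left(-36 - -79\right) \left(-205 - 94\right) = \left(-36 + \left(-11 + 90\right)\right) \left(-299\right) = \left(-36 + 79\right) \left(-299\right) = 43 \left(-299\right) = -12857$)
$q s = \left(-12857\right) 44 = -565708$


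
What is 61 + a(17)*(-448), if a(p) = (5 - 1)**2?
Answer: -7107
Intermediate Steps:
a(p) = 16 (a(p) = 4**2 = 16)
61 + a(17)*(-448) = 61 + 16*(-448) = 61 - 7168 = -7107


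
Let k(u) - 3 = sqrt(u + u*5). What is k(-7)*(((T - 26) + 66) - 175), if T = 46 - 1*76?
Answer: -495 - 165*I*sqrt(42) ≈ -495.0 - 1069.3*I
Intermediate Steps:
T = -30 (T = 46 - 76 = -30)
k(u) = 3 + sqrt(6)*sqrt(u) (k(u) = 3 + sqrt(u + u*5) = 3 + sqrt(u + 5*u) = 3 + sqrt(6*u) = 3 + sqrt(6)*sqrt(u))
k(-7)*(((T - 26) + 66) - 175) = (3 + sqrt(6)*sqrt(-7))*(((-30 - 26) + 66) - 175) = (3 + sqrt(6)*(I*sqrt(7)))*((-56 + 66) - 175) = (3 + I*sqrt(42))*(10 - 175) = (3 + I*sqrt(42))*(-165) = -495 - 165*I*sqrt(42)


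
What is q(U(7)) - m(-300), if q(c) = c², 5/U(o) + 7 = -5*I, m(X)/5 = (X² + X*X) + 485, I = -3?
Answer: -57755175/64 ≈ -9.0243e+5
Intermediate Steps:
m(X) = 2425 + 10*X² (m(X) = 5*((X² + X*X) + 485) = 5*((X² + X²) + 485) = 5*(2*X² + 485) = 5*(485 + 2*X²) = 2425 + 10*X²)
U(o) = 5/8 (U(o) = 5/(-7 - 5*(-3)) = 5/(-7 + 15) = 5/8)
q(U(7)) - m(-300) = (5/8)² - (2425 + 10*(-300)²) = 25/64 - (2425 + 10*90000) = 25/64 - (2425 + 900000) = 25/64 - 1*902425 = 25/64 - 902425 = -57755175/64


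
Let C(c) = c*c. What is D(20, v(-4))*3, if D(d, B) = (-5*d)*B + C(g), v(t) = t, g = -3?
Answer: 1227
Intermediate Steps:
C(c) = c²
D(d, B) = 9 - 5*B*d (D(d, B) = (-5*d)*B + (-3)² = -5*B*d + 9 = 9 - 5*B*d)
D(20, v(-4))*3 = (9 - 5*(-4)*20)*3 = (9 + 400)*3 = 409*3 = 1227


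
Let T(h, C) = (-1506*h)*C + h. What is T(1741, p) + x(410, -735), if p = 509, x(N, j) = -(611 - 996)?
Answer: -1334568388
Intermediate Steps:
x(N, j) = 385 (x(N, j) = -1*(-385) = 385)
T(h, C) = h - 1506*C*h (T(h, C) = -1506*C*h + h = h - 1506*C*h)
T(1741, p) + x(410, -735) = 1741*(1 - 1506*509) + 385 = 1741*(1 - 766554) + 385 = 1741*(-766553) + 385 = -1334568773 + 385 = -1334568388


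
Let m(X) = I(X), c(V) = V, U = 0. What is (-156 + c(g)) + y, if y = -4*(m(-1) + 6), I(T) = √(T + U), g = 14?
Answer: -166 - 4*I ≈ -166.0 - 4.0*I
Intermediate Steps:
I(T) = √T (I(T) = √(T + 0) = √T)
m(X) = √X
y = -24 - 4*I (y = -4*(√(-1) + 6) = -4*(I + 6) = -4*(6 + I) = -24 - 4*I ≈ -24.0 - 4.0*I)
(-156 + c(g)) + y = (-156 + 14) + (-24 - 4*I) = -142 + (-24 - 4*I) = -166 - 4*I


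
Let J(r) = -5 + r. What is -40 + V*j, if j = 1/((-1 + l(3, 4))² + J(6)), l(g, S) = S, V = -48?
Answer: -224/5 ≈ -44.800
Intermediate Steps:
j = ⅒ (j = 1/((-1 + 4)² + (-5 + 6)) = 1/(3² + 1) = 1/(9 + 1) = 1/10 = ⅒ ≈ 0.10000)
-40 + V*j = -40 - 48*⅒ = -40 - 24/5 = -224/5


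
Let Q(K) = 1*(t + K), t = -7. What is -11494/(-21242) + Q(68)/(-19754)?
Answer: 112878357/209807234 ≈ 0.53801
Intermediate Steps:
Q(K) = -7 + K (Q(K) = 1*(-7 + K) = -7 + K)
-11494/(-21242) + Q(68)/(-19754) = -11494/(-21242) + (-7 + 68)/(-19754) = -11494*(-1/21242) + 61*(-1/19754) = 5747/10621 - 61/19754 = 112878357/209807234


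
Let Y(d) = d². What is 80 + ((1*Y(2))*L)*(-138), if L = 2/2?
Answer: -472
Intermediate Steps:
L = 1 (L = 2*(½) = 1)
80 + ((1*Y(2))*L)*(-138) = 80 + ((1*2²)*1)*(-138) = 80 + ((1*4)*1)*(-138) = 80 + (4*1)*(-138) = 80 + 4*(-138) = 80 - 552 = -472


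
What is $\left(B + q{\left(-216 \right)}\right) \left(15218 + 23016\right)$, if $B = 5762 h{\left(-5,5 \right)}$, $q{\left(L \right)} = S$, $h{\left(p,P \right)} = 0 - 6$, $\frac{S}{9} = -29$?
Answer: $-1331804922$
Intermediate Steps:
$S = -261$ ($S = 9 \left(-29\right) = -261$)
$h{\left(p,P \right)} = -6$ ($h{\left(p,P \right)} = 0 - 6 = -6$)
$q{\left(L \right)} = -261$
$B = -34572$ ($B = 5762 \left(-6\right) = -34572$)
$\left(B + q{\left(-216 \right)}\right) \left(15218 + 23016\right) = \left(-34572 - 261\right) \left(15218 + 23016\right) = \left(-34833\right) 38234 = -1331804922$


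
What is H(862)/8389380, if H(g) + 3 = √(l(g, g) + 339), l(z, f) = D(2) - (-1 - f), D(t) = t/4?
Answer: -1/2796460 + √4810/16778760 ≈ 3.7759e-6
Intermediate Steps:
D(t) = t/4 (D(t) = t*(¼) = t/4)
l(z, f) = 3/2 + f (l(z, f) = (¼)*2 - (-1 - f) = ½ + (1 + f) = 3/2 + f)
H(g) = -3 + √(681/2 + g) (H(g) = -3 + √((3/2 + g) + 339) = -3 + √(681/2 + g))
H(862)/8389380 = (-3 + √(1362 + 4*862)/2)/8389380 = (-3 + √(1362 + 3448)/2)*(1/8389380) = (-3 + √4810/2)*(1/8389380) = -1/2796460 + √4810/16778760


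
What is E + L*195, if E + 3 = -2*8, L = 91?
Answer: 17726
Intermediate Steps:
E = -19 (E = -3 - 2*8 = -3 - 16 = -19)
E + L*195 = -19 + 91*195 = -19 + 17745 = 17726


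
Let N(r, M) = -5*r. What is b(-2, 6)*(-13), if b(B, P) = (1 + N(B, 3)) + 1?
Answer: -156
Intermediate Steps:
b(B, P) = 2 - 5*B (b(B, P) = (1 - 5*B) + 1 = 2 - 5*B)
b(-2, 6)*(-13) = (2 - 5*(-2))*(-13) = (2 + 10)*(-13) = 12*(-13) = -156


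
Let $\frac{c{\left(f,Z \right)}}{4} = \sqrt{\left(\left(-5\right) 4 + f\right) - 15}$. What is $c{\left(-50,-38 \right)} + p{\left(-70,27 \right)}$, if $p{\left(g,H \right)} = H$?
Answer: $27 + 4 i \sqrt{85} \approx 27.0 + 36.878 i$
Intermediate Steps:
$c{\left(f,Z \right)} = 4 \sqrt{-35 + f}$ ($c{\left(f,Z \right)} = 4 \sqrt{\left(\left(-5\right) 4 + f\right) - 15} = 4 \sqrt{\left(-20 + f\right) - 15} = 4 \sqrt{-35 + f}$)
$c{\left(-50,-38 \right)} + p{\left(-70,27 \right)} = 4 \sqrt{-35 - 50} + 27 = 4 \sqrt{-85} + 27 = 4 i \sqrt{85} + 27 = 27 + 4 i \sqrt{85}$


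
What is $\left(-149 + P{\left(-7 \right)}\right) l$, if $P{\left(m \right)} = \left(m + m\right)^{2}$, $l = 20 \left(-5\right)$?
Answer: $-4700$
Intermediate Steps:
$l = -100$
$P{\left(m \right)} = 4 m^{2}$ ($P{\left(m \right)} = \left(2 m\right)^{2} = 4 m^{2}$)
$\left(-149 + P{\left(-7 \right)}\right) l = \left(-149 + 4 \left(-7\right)^{2}\right) \left(-100\right) = \left(-149 + 4 \cdot 49\right) \left(-100\right) = \left(-149 + 196\right) \left(-100\right) = 47 \left(-100\right) = -4700$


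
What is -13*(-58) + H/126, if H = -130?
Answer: 47437/63 ≈ 752.97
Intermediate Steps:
-13*(-58) + H/126 = -13*(-58) - 130/126 = 754 - 130*1/126 = 754 - 65/63 = 47437/63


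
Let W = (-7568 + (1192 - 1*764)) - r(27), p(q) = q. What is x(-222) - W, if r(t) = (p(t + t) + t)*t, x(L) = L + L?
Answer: 8883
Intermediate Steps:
x(L) = 2*L
r(t) = 3*t**2 (r(t) = ((t + t) + t)*t = (2*t + t)*t = (3*t)*t = 3*t**2)
W = -9327 (W = (-7568 + (1192 - 1*764)) - 3*27**2 = (-7568 + (1192 - 764)) - 3*729 = (-7568 + 428) - 1*2187 = -7140 - 2187 = -9327)
x(-222) - W = 2*(-222) - 1*(-9327) = -444 + 9327 = 8883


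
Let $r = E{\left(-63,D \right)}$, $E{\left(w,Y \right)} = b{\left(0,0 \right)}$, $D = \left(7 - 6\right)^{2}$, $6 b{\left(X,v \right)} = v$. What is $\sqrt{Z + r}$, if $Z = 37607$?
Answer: $\sqrt{37607} \approx 193.93$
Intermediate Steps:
$b{\left(X,v \right)} = \frac{v}{6}$
$D = 1$ ($D = \left(7 - 6\right)^{2} = 1^{2} = 1$)
$E{\left(w,Y \right)} = 0$ ($E{\left(w,Y \right)} = \frac{1}{6} \cdot 0 = 0$)
$r = 0$
$\sqrt{Z + r} = \sqrt{37607 + 0} = \sqrt{37607}$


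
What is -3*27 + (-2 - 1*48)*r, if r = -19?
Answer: 869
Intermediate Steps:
-3*27 + (-2 - 1*48)*r = -3*27 + (-2 - 1*48)*(-19) = -81 + (-2 - 48)*(-19) = -81 - 50*(-19) = -81 + 950 = 869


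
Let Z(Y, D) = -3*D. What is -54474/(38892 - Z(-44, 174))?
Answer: -9079/6569 ≈ -1.3821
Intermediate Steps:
-54474/(38892 - Z(-44, 174)) = -54474/(38892 - (-3)*174) = -54474/(38892 - 1*(-522)) = -54474/(38892 + 522) = -54474/39414 = -54474*1/39414 = -9079/6569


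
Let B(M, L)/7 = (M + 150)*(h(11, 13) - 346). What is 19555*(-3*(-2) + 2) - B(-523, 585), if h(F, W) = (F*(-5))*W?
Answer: -2613831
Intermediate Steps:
h(F, W) = -5*F*W (h(F, W) = (-5*F)*W = -5*F*W)
B(M, L) = -1114050 - 7427*M (B(M, L) = 7*((M + 150)*(-5*11*13 - 346)) = 7*((150 + M)*(-715 - 346)) = 7*((150 + M)*(-1061)) = 7*(-159150 - 1061*M) = -1114050 - 7427*M)
19555*(-3*(-2) + 2) - B(-523, 585) = 19555*(-3*(-2) + 2) - (-1114050 - 7427*(-523)) = 19555*(6 + 2) - (-1114050 + 3884321) = 19555*8 - 1*2770271 = 156440 - 2770271 = -2613831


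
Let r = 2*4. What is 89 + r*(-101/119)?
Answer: 9783/119 ≈ 82.210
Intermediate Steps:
r = 8
89 + r*(-101/119) = 89 + 8*(-101/119) = 89 - 808/119 = 9783/119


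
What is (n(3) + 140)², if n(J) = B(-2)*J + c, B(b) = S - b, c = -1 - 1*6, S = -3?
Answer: 16900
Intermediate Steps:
c = -7 (c = -1 - 6 = -7)
B(b) = -3 - b
n(J) = -7 - J (n(J) = (-3 - 1*(-2))*J - 7 = (-3 + 2)*J - 7 = -J - 7 = -7 - J)
(n(3) + 140)² = ((-7 - 1*3) + 140)² = ((-7 - 3) + 140)² = (-10 + 140)² = 130² = 16900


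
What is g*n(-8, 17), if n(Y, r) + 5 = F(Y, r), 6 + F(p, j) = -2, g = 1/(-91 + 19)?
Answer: 13/72 ≈ 0.18056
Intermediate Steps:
g = -1/72 (g = 1/(-72) = -1/72 ≈ -0.013889)
F(p, j) = -8 (F(p, j) = -6 - 2 = -8)
n(Y, r) = -13 (n(Y, r) = -5 - 8 = -13)
g*n(-8, 17) = -1/72*(-13) = 13/72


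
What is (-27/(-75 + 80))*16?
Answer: -432/5 ≈ -86.400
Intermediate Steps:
(-27/(-75 + 80))*16 = (-27/5)*16 = ((⅕)*(-27))*16 = -27/5*16 = -432/5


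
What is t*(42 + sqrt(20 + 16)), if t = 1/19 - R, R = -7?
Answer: 6432/19 ≈ 338.53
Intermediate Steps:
t = 134/19 (t = 1/19 - 1*(-7) = 1/19 + 7 = 134/19 ≈ 7.0526)
t*(42 + sqrt(20 + 16)) = 134*(42 + sqrt(20 + 16))/19 = 134*(42 + sqrt(36))/19 = 134*(42 + 6)/19 = (134/19)*48 = 6432/19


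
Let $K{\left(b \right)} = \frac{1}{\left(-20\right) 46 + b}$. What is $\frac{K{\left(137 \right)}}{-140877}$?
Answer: $\frac{1}{110306691} \approx 9.0656 \cdot 10^{-9}$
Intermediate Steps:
$K{\left(b \right)} = \frac{1}{-920 + b}$
$\frac{K{\left(137 \right)}}{-140877} = \frac{1}{\left(-920 + 137\right) \left(-140877\right)} = \frac{1}{-783} \left(- \frac{1}{140877}\right) = \left(- \frac{1}{783}\right) \left(- \frac{1}{140877}\right) = \frac{1}{110306691}$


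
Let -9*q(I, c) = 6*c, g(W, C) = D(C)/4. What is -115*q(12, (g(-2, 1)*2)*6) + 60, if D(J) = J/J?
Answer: 290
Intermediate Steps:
D(J) = 1
g(W, C) = ¼ (g(W, C) = 1/4 = 1*(¼) = ¼)
q(I, c) = -2*c/3
-115*q(12, (g(-2, 1)*2)*6) + 60 = -(-230)*((¼)*2)*6/3 + 60 = -(-230)*(½)*6/3 + 60 = -(-230)*3/3 + 60 = -115*(-2) + 60 = 230 + 60 = 290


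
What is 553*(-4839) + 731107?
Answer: -1944860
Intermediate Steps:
553*(-4839) + 731107 = -2675967 + 731107 = -1944860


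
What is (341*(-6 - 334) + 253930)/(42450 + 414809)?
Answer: 137990/457259 ≈ 0.30178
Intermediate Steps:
(341*(-6 - 334) + 253930)/(42450 + 414809) = (341*(-340) + 253930)/457259 = (-115940 + 253930)*(1/457259) = 137990*(1/457259) = 137990/457259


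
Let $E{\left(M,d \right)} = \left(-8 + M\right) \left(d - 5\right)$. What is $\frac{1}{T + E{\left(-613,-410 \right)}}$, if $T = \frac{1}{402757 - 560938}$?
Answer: $\frac{158181}{40765616414} \approx 3.8803 \cdot 10^{-6}$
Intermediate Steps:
$T = - \frac{1}{158181}$ ($T = \frac{1}{-158181} = - \frac{1}{158181} \approx -6.3219 \cdot 10^{-6}$)
$E{\left(M,d \right)} = \left(-8 + M\right) \left(-5 + d\right)$ ($E{\left(M,d \right)} = \left(-8 + M\right) \left(d - 5\right) = \left(-8 + M\right) \left(-5 + d\right)$)
$\frac{1}{T + E{\left(-613,-410 \right)}} = \frac{1}{- \frac{1}{158181} - -257715} = \frac{1}{- \frac{1}{158181} + \left(40 + 3280 + 3065 + 251330\right)} = \frac{1}{- \frac{1}{158181} + 257715} = \frac{1}{\frac{40765616414}{158181}} = \frac{158181}{40765616414}$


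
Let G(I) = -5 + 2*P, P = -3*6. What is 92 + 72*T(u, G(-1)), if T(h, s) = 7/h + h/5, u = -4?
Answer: -458/5 ≈ -91.600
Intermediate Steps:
P = -18
G(I) = -41 (G(I) = -5 + 2*(-18) = -5 - 36 = -41)
T(h, s) = 7/h + h/5 (T(h, s) = 7/h + h*(⅕) = 7/h + h/5)
92 + 72*T(u, G(-1)) = 92 + 72*(7/(-4) + (⅕)*(-4)) = 92 + 72*(7*(-¼) - ⅘) = 92 + 72*(-7/4 - ⅘) = 92 + 72*(-51/20) = 92 - 918/5 = -458/5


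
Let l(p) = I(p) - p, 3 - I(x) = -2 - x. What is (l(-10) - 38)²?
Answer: 1089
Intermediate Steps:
I(x) = 5 + x (I(x) = 3 - (-2 - x) = 3 + (2 + x) = 5 + x)
l(p) = 5 (l(p) = (5 + p) - p = 5)
(l(-10) - 38)² = (5 - 38)² = (-33)² = 1089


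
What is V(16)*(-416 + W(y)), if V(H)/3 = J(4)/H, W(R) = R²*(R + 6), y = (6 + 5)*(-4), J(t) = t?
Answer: -55488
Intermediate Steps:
y = -44 (y = 11*(-4) = -44)
W(R) = R²*(6 + R)
V(H) = 12/H (V(H) = 3*(4/H) = 12/H)
V(16)*(-416 + W(y)) = (12/16)*(-416 + (-44)²*(6 - 44)) = (12*(1/16))*(-416 + 1936*(-38)) = 3*(-416 - 73568)/4 = (¾)*(-73984) = -55488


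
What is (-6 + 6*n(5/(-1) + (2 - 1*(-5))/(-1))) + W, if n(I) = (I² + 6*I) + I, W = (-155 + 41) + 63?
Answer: 303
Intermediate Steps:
W = -51 (W = -114 + 63 = -51)
n(I) = I² + 7*I
(-6 + 6*n(5/(-1) + (2 - 1*(-5))/(-1))) + W = (-6 + 6*((5/(-1) + (2 - 1*(-5))/(-1))*(7 + (5/(-1) + (2 - 1*(-5))/(-1))))) - 51 = (-6 + 6*((5*(-1) + (2 + 5)*(-1))*(7 + (5*(-1) + (2 + 5)*(-1))))) - 51 = (-6 + 6*((-5 + 7*(-1))*(7 + (-5 + 7*(-1))))) - 51 = (-6 + 6*((-5 - 7)*(7 + (-5 - 7)))) - 51 = (-6 + 6*(-12*(7 - 12))) - 51 = (-6 + 6*(-12*(-5))) - 51 = (-6 + 6*60) - 51 = (-6 + 360) - 51 = 354 - 51 = 303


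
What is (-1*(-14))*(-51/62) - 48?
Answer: -1845/31 ≈ -59.516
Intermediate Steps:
(-1*(-14))*(-51/62) - 48 = 14*(-51*1/62) - 48 = 14*(-51/62) - 48 = -357/31 - 48 = -1845/31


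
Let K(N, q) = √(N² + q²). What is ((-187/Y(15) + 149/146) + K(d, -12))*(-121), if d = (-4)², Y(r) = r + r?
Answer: -1959232/1095 ≈ -1789.3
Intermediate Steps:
Y(r) = 2*r
d = 16
((-187/Y(15) + 149/146) + K(d, -12))*(-121) = ((-187/(2*15) + 149/146) + √(16² + (-12)²))*(-121) = ((-187/30 + 149*(1/146)) + √(256 + 144))*(-121) = ((-187*1/30 + 149/146) + √400)*(-121) = ((-187/30 + 149/146) + 20)*(-121) = (-5708/1095 + 20)*(-121) = (16192/1095)*(-121) = -1959232/1095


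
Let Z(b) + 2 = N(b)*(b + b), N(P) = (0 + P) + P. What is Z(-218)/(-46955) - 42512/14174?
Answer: -2345271658/332770085 ≈ -7.0477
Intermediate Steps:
N(P) = 2*P (N(P) = P + P = 2*P)
Z(b) = -2 + 4*b² (Z(b) = -2 + (2*b)*(b + b) = -2 + (2*b)*(2*b) = -2 + 4*b²)
Z(-218)/(-46955) - 42512/14174 = (-2 + 4*(-218)²)/(-46955) - 42512/14174 = (-2 + 4*47524)*(-1/46955) - 42512*1/14174 = (-2 + 190096)*(-1/46955) - 21256/7087 = 190094*(-1/46955) - 21256/7087 = -190094/46955 - 21256/7087 = -2345271658/332770085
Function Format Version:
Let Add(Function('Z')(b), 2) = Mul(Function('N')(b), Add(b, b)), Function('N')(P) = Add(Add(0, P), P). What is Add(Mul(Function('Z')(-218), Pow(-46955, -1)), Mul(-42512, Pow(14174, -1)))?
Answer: Rational(-2345271658, 332770085) ≈ -7.0477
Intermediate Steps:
Function('N')(P) = Mul(2, P) (Function('N')(P) = Add(P, P) = Mul(2, P))
Function('Z')(b) = Add(-2, Mul(4, Pow(b, 2))) (Function('Z')(b) = Add(-2, Mul(Mul(2, b), Add(b, b))) = Add(-2, Mul(Mul(2, b), Mul(2, b))) = Add(-2, Mul(4, Pow(b, 2))))
Add(Mul(Function('Z')(-218), Pow(-46955, -1)), Mul(-42512, Pow(14174, -1))) = Add(Mul(Add(-2, Mul(4, Pow(-218, 2))), Pow(-46955, -1)), Mul(-42512, Pow(14174, -1))) = Add(Mul(Add(-2, Mul(4, 47524)), Rational(-1, 46955)), Mul(-42512, Rational(1, 14174))) = Add(Mul(Add(-2, 190096), Rational(-1, 46955)), Rational(-21256, 7087)) = Add(Mul(190094, Rational(-1, 46955)), Rational(-21256, 7087)) = Add(Rational(-190094, 46955), Rational(-21256, 7087)) = Rational(-2345271658, 332770085)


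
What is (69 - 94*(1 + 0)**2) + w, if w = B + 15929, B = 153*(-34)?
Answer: 10702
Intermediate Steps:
B = -5202
w = 10727 (w = -5202 + 15929 = 10727)
(69 - 94*(1 + 0)**2) + w = (69 - 94*(1 + 0)**2) + 10727 = (69 - 94*1**2) + 10727 = (69 - 94*1) + 10727 = (69 - 94) + 10727 = -25 + 10727 = 10702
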